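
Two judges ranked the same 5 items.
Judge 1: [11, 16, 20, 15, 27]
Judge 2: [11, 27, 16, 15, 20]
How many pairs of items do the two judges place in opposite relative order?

4

Assign each item its position (1..5) in the first ordering, then rewrite the second ordering as that position sequence:
positions: 11→1, 16→2, 20→3, 15→4, 27→5
second ordering as positions: [1, 5, 2, 4, 3]
Discordant pairs = inversions in this position sequence.
1: 0
5: 2, 4, 3 → 3
2: 0
4: 3 → 1
3: 0
Total: 0 + 3 + 0 + 1 + 0 = 4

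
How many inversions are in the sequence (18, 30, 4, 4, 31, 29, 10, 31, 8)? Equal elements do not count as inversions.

Count, for each position, how many later elements it exceeds:
18: 4
30: 5
4: 0
4: 0
31: 3
29: 2
10: 1
31: 1
8: 0
Sum: 4 + 5 + 0 + 0 + 3 + 2 + 1 + 1 + 0 = 16

16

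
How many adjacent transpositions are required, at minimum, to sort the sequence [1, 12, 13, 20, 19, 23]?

There is 1 swap.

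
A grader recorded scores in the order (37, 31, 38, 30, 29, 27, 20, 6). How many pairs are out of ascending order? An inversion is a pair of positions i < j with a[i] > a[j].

For each element, count later entries that are smaller:
37 → 31, 30, 29, 27, 20, 6 → 6
31 → 30, 29, 27, 20, 6 → 5
38 → 30, 29, 27, 20, 6 → 5
30 → 29, 27, 20, 6 → 4
29 → 27, 20, 6 → 3
27 → 20, 6 → 2
20 → 6 → 1
6 → none → 0
Sum: 6 + 5 + 5 + 4 + 3 + 2 + 1 + 0 = 26

26 inversions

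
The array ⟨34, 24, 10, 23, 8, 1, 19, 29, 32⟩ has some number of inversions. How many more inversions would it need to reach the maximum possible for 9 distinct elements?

Maximum inversions for 9 distinct elements is C(9, 2) = 9·8/2 = 36.
Current inversions — for each element, count later smaller elements:
34: 8
24: 5
10: 2
23: 3
8: 1
1: 0
19: 0
29: 0
32: 0
Current total: 8 + 5 + 2 + 3 + 1 + 0 + 0 + 0 + 0 = 19
Shortfall: 36 − 19 = 17

17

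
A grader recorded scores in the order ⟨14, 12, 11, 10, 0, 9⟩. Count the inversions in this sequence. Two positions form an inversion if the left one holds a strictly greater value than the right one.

Element-by-element contributions:
14 → 12, 11, 10, 0, 9 → 5
12 → 11, 10, 0, 9 → 4
11 → 10, 0, 9 → 3
10 → 0, 9 → 2
0 → none → 0
9 → none → 0
Sum: 5 + 4 + 3 + 2 + 0 + 0 = 14

14 inversions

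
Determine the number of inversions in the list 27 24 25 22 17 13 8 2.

For each element, count later entries that are smaller:
27 → 24, 25, 22, 17, 13, 8, 2 → 7
24 → 22, 17, 13, 8, 2 → 5
25 → 22, 17, 13, 8, 2 → 5
22 → 17, 13, 8, 2 → 4
17 → 13, 8, 2 → 3
13 → 8, 2 → 2
8 → 2 → 1
2 → none → 0
Sum: 7 + 5 + 5 + 4 + 3 + 2 + 1 + 0 = 27

Inversions: 27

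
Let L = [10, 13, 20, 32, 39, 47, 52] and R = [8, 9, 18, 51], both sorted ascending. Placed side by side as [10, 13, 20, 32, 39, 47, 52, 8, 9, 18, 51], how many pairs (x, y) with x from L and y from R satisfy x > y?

20

Count, for every r in R, how many entries of L exceed r:
r = 8: 10, 13, 20, 32, 39, 47, 52 → 7
r = 9: 10, 13, 20, 32, 39, 47, 52 → 7
r = 18: 20, 32, 39, 47, 52 → 5
r = 51: 52 → 1
Cross-inversions: 7 + 7 + 5 + 1 = 20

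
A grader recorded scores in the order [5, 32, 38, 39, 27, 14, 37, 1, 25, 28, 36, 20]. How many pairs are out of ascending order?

36

Element-by-element contributions:
5: 1
32: 6
38: 8
39: 8
27: 4
14: 1
37: 5
1: 0
25: 1
28: 1
36: 1
20: 0
Sum: 1 + 6 + 8 + 8 + 4 + 1 + 5 + 0 + 1 + 1 + 1 + 0 = 36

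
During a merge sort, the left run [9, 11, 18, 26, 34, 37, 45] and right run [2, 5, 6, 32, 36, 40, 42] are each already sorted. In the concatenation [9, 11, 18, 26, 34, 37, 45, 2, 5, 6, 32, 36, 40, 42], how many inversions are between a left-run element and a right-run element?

28 split inversions

For each element r of the right run, count left-run elements greater than r:
r = 2: 9, 11, 18, 26, 34, 37, 45 → 7
r = 5: 9, 11, 18, 26, 34, 37, 45 → 7
r = 6: 9, 11, 18, 26, 34, 37, 45 → 7
r = 32: 34, 37, 45 → 3
r = 36: 37, 45 → 2
r = 40: 45 → 1
r = 42: 45 → 1
Cross-inversions: 7 + 7 + 7 + 3 + 2 + 1 + 1 = 28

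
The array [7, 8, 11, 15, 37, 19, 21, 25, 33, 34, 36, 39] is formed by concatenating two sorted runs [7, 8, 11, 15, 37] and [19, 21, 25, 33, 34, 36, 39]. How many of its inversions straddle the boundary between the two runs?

6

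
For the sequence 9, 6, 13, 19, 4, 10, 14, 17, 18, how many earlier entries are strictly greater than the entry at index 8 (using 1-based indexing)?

The element at index 8 is 17.
Elements before it: 9, 6, 13, 19, 4, 10, 14
Those larger than 17: 19

1 such element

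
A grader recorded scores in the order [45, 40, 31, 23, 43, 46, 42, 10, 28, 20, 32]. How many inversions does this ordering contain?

Inversions: 36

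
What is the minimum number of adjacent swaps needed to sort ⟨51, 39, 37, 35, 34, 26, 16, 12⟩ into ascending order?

The minimum number of adjacent swaps to sort an array equals its inversion count, since every such swap removes exactly one inversion.
Count inversions — for each element, later elements that are smaller:
51: 39, 37, 35, 34, 26, 16, 12 → 7
39: 37, 35, 34, 26, 16, 12 → 6
37: 35, 34, 26, 16, 12 → 5
35: 34, 26, 16, 12 → 4
34: 26, 16, 12 → 3
26: 16, 12 → 2
16: 12 → 1
12: none → 0
Total inversions: 7 + 6 + 5 + 4 + 3 + 2 + 1 + 0 = 28

28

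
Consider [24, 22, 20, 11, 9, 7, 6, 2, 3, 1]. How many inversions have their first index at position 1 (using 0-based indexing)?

The element at index 1 is 22.
Elements after it: 20, 11, 9, 7, 6, 2, 3, 1
Those smaller than 22: 20, 11, 9, 7, 6, 2, 3, 1

8 such elements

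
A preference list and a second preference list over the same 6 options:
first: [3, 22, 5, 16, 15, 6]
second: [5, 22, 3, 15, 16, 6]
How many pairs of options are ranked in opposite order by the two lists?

Assign each item its position (1..6) in the first ordering, then rewrite the second ordering as that position sequence:
positions: 3→1, 22→2, 5→3, 16→4, 15→5, 6→6
second ordering as positions: [3, 2, 1, 5, 4, 6]
Discordant pairs = inversions in this position sequence.
3: 2, 1 → 2
2: 1 → 1
1: 0
5: 4 → 1
4: 0
6: 0
Total: 2 + 1 + 0 + 1 + 0 + 0 = 4

4 pairs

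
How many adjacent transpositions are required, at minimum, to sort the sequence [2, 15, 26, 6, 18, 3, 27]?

Minimum adjacent swaps = number of inversions (each swap of adjacent out-of-order elements removes one inversion and no swap can remove more).
Count inversions — for each element, later elements that are smaller:
2: none → 0
15: 6, 3 → 2
26: 6, 18, 3 → 3
6: 3 → 1
18: 3 → 1
3: none → 0
27: none → 0
Total inversions: 0 + 2 + 3 + 1 + 1 + 0 + 0 = 7

7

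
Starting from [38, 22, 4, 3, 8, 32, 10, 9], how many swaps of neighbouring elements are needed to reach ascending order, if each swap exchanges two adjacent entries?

There are 16 swaps.

Minimum adjacent swaps = number of inversions (each swap of adjacent out-of-order elements removes one inversion and no swap can remove more).
Count inversions — for each element, later elements that are smaller:
38: 22, 4, 3, 8, 32, 10, 9 → 7
22: 4, 3, 8, 10, 9 → 5
4: 3 → 1
3: none → 0
8: none → 0
32: 10, 9 → 2
10: 9 → 1
9: none → 0
Total inversions: 7 + 5 + 1 + 0 + 0 + 2 + 1 + 0 = 16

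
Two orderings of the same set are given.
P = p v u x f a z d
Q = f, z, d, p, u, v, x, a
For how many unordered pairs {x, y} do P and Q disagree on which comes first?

Assign each item its position (1..8) in the first ordering, then rewrite the second ordering as that position sequence:
positions: p→1, v→2, u→3, x→4, f→5, a→6, z→7, d→8
second ordering as positions: [5, 7, 8, 1, 3, 2, 4, 6]
Discordant pairs = inversions in this position sequence.
5: 1, 3, 2, 4 → 4
7: 1, 3, 2, 4, 6 → 5
8: 1, 3, 2, 4, 6 → 5
1: 0
3: 2 → 1
2: 0
4: 0
6: 0
Total: 4 + 5 + 5 + 0 + 1 + 0 + 0 + 0 = 15

Disagreeing pairs: 15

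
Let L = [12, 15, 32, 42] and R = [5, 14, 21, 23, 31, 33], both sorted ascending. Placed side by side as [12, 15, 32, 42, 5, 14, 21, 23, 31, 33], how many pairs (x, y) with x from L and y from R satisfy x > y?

For each element r of the right run, count left-run elements greater than r:
r = 5: 12, 15, 32, 42 → 4
r = 14: 15, 32, 42 → 3
r = 21: 32, 42 → 2
r = 23: 32, 42 → 2
r = 31: 32, 42 → 2
r = 33: 42 → 1
Cross-inversions: 4 + 3 + 2 + 2 + 2 + 1 = 14

14 split inversions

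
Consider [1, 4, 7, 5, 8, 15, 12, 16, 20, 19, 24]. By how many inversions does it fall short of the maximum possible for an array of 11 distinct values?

Maximum inversions for 11 distinct elements is C(11, 2) = 11·10/2 = 55.
Current inversions — for each element, count later smaller elements:
1: 0
4: 0
7: 1
5: 0
8: 0
15: 1
12: 0
16: 0
20: 1
19: 0
24: 0
Current total: 0 + 0 + 1 + 0 + 0 + 1 + 0 + 0 + 1 + 0 + 0 = 3
Shortfall: 55 − 3 = 52

52 inversions short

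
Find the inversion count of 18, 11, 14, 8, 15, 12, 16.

10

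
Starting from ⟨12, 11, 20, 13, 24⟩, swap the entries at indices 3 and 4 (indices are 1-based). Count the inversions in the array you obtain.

1

Positions 3 and 4 hold 20 and 13; after swapping, the array is [12, 11, 13, 20, 24].
Count, for each position, how many later elements it exceeds:
12: 1
11: 0
13: 0
20: 0
24: 0
Sum: 1 + 0 + 0 + 0 + 0 = 1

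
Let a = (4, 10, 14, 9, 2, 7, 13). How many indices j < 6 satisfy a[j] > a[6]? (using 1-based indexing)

3

The element at index 6 is 7.
Elements before it: 4, 10, 14, 9, 2
Those larger than 7: 10, 14, 9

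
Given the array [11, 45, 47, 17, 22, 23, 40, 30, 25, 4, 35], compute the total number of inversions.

27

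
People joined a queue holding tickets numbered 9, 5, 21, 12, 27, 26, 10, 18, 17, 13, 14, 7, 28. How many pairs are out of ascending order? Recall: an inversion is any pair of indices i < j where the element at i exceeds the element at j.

Sweep left to right; for each value list the smaller values that follow it:
9: 2
5: 0
21: 7
12: 2
27: 7
26: 6
10: 1
18: 4
17: 3
13: 1
14: 1
7: 0
28: 0
Sum: 2 + 0 + 7 + 2 + 7 + 6 + 1 + 4 + 3 + 1 + 1 + 0 + 0 = 34

34 inversions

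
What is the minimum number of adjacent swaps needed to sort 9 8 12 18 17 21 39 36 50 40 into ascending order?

Minimum adjacent swaps = number of inversions (each swap of adjacent out-of-order elements removes one inversion and no swap can remove more).
Count inversions — for each element, later elements that are smaller:
9: 8 → 1
8: none → 0
12: none → 0
18: 17 → 1
17: none → 0
21: none → 0
39: 36 → 1
36: none → 0
50: 40 → 1
40: none → 0
Total inversions: 1 + 0 + 0 + 1 + 0 + 0 + 1 + 0 + 1 + 0 = 4

Adjacent swaps: 4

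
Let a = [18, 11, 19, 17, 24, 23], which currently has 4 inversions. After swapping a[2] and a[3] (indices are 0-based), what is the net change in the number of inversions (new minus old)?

Positions 2 and 3 hold 19 and 17; after swapping, the array is [18, 11, 17, 19, 24, 23].
Count, for each position, how many later elements it exceeds:
18 → 11, 17 → 2
11 → none → 0
17 → none → 0
19 → none → 0
24 → 23 → 1
23 → none → 0
Sum: 2 + 0 + 0 + 0 + 1 + 0 = 3
Change: 3 − 4 = -1

-1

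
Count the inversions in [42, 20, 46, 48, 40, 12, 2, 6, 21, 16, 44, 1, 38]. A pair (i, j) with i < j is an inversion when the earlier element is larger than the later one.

Count, for each position, how many later elements it exceeds:
42: 9
20: 5
46: 9
48: 9
40: 7
12: 3
2: 1
6: 1
21: 2
16: 1
44: 2
1: 0
38: 0
Sum: 9 + 5 + 9 + 9 + 7 + 3 + 1 + 1 + 2 + 1 + 2 + 0 + 0 = 49

There are 49 inversions.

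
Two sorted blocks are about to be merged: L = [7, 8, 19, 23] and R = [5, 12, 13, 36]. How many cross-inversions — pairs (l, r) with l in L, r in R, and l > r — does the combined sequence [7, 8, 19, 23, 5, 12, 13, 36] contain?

8

For each element r of the right run, count left-run elements greater than r:
r = 5: 7, 8, 19, 23 → 4
r = 12: 19, 23 → 2
r = 13: 19, 23 → 2
r = 36: none → 0
Cross-inversions: 4 + 2 + 2 + 0 = 8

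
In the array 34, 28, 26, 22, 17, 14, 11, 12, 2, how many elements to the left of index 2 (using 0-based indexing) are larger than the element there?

The element at index 2 is 26.
Elements before it: 34, 28
Those larger than 26: 34, 28

2 such elements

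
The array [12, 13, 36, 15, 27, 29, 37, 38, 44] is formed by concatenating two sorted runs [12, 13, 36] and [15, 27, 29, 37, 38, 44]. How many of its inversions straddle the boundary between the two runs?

Take each right-half value and tally the left-half values above it:
r = 15: 36 → 1
r = 27: 36 → 1
r = 29: 36 → 1
r = 37: none → 0
r = 38: none → 0
r = 44: none → 0
Cross-inversions: 1 + 1 + 1 + 0 + 0 + 0 = 3

3 split inversions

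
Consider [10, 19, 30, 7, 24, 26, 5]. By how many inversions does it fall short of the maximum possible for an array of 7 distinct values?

10 inversions short

Maximum inversions for 7 distinct elements is C(7, 2) = 7·6/2 = 21.
Current inversions — for each element, count later smaller elements:
10: 2
19: 2
30: 4
7: 1
24: 1
26: 1
5: 0
Current total: 2 + 2 + 4 + 1 + 1 + 1 + 0 = 11
Shortfall: 21 − 11 = 10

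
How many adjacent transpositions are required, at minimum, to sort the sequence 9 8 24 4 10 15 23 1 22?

16

Each adjacent swap fixes exactly one inversion, so the minimum swap count equals the number of inversions.
Count inversions — for each element, later elements that are smaller:
9: 8, 4, 1 → 3
8: 4, 1 → 2
24: 4, 10, 15, 23, 1, 22 → 6
4: 1 → 1
10: 1 → 1
15: 1 → 1
23: 1, 22 → 2
1: none → 0
22: none → 0
Total inversions: 3 + 2 + 6 + 1 + 1 + 1 + 2 + 0 + 0 = 16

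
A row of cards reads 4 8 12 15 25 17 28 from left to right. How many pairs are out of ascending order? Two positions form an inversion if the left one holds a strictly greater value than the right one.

1

Count, for each position, how many later elements it exceeds:
4: 0
8: 0
12: 0
15: 0
25: 1
17: 0
28: 0
Sum: 0 + 0 + 0 + 0 + 1 + 0 + 0 = 1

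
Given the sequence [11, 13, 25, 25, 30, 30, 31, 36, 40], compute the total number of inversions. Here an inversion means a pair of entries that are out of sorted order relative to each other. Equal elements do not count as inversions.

Count, for each position, how many later elements it exceeds:
11: 0
13: 0
25: 0
25: 0
30: 0
30: 0
31: 0
36: 0
40: 0
Sum: 0 + 0 + 0 + 0 + 0 + 0 + 0 + 0 + 0 = 0

Inversions: 0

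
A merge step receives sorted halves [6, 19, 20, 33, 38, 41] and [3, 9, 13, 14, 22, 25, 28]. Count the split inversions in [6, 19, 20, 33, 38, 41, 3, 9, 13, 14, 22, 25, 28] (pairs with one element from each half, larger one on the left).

Count, for every r in R, how many entries of L exceed r:
r = 3: 6, 19, 20, 33, 38, 41 → 6
r = 9: 19, 20, 33, 38, 41 → 5
r = 13: 19, 20, 33, 38, 41 → 5
r = 14: 19, 20, 33, 38, 41 → 5
r = 22: 33, 38, 41 → 3
r = 25: 33, 38, 41 → 3
r = 28: 33, 38, 41 → 3
Cross-inversions: 6 + 5 + 5 + 5 + 3 + 3 + 3 = 30

There are 30 split inversions.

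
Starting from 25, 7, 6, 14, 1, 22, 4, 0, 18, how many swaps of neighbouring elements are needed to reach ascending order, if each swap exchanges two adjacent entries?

Minimum adjacent swaps = number of inversions (each swap of adjacent out-of-order elements removes one inversion and no swap can remove more).
Count inversions — for each element, later elements that are smaller:
25: 7, 6, 14, 1, 22, 4, 0, 18 → 8
7: 6, 1, 4, 0 → 4
6: 1, 4, 0 → 3
14: 1, 4, 0 → 3
1: 0 → 1
22: 4, 0, 18 → 3
4: 0 → 1
0: none → 0
18: none → 0
Total inversions: 8 + 4 + 3 + 3 + 1 + 3 + 1 + 0 + 0 = 23

23 adjacent swaps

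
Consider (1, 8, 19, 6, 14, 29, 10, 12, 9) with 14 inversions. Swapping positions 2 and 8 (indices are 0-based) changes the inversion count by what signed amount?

Positions 2 and 8 hold 19 and 9; after swapping, the array is [1, 8, 9, 6, 14, 29, 10, 12, 19].
For each element, count later entries that are smaller:
1 → none → 0
8 → 6 → 1
9 → 6 → 1
6 → none → 0
14 → 10, 12 → 2
29 → 10, 12, 19 → 3
10 → none → 0
12 → none → 0
19 → none → 0
Sum: 0 + 1 + 1 + 0 + 2 + 3 + 0 + 0 + 0 = 7
Change: 7 − 14 = -7

-7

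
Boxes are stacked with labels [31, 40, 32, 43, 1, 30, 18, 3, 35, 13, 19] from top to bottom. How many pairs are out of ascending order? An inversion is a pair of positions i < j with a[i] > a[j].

35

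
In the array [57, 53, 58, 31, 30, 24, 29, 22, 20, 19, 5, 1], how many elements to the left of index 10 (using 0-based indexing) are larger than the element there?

The element at index 10 is 5.
Elements before it: 57, 53, 58, 31, 30, 24, 29, 22, 20, 19
Those larger than 5: 57, 53, 58, 31, 30, 24, 29, 22, 20, 19

10 such elements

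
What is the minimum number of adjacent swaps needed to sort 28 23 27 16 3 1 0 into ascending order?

Minimum adjacent swaps = number of inversions (each swap of adjacent out-of-order elements removes one inversion and no swap can remove more).
Count inversions — for each element, later elements that are smaller:
28: 23, 27, 16, 3, 1, 0 → 6
23: 16, 3, 1, 0 → 4
27: 16, 3, 1, 0 → 4
16: 3, 1, 0 → 3
3: 1, 0 → 2
1: 0 → 1
0: none → 0
Total inversions: 6 + 4 + 4 + 3 + 2 + 1 + 0 = 20

20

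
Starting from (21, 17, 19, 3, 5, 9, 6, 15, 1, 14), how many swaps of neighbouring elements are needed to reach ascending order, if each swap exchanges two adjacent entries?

The minimum number of adjacent swaps to sort an array equals its inversion count, since every such swap removes exactly one inversion.
Count inversions — for each element, later elements that are smaller:
21: 17, 19, 3, 5, 9, 6, 15, 1, 14 → 9
17: 3, 5, 9, 6, 15, 1, 14 → 7
19: 3, 5, 9, 6, 15, 1, 14 → 7
3: 1 → 1
5: 1 → 1
9: 6, 1 → 2
6: 1 → 1
15: 1, 14 → 2
1: none → 0
14: none → 0
Total inversions: 9 + 7 + 7 + 1 + 1 + 2 + 1 + 2 + 0 + 0 = 30

30 adjacent swaps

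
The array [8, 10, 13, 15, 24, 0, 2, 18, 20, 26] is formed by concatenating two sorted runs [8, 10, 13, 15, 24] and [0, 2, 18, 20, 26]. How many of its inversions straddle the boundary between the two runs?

Count, for every r in R, how many entries of L exceed r:
r = 0: 8, 10, 13, 15, 24 → 5
r = 2: 8, 10, 13, 15, 24 → 5
r = 18: 24 → 1
r = 20: 24 → 1
r = 26: none → 0
Cross-inversions: 5 + 5 + 1 + 1 + 0 = 12

12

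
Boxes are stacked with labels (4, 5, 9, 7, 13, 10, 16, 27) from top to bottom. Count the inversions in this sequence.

For each element, count later entries that are smaller:
4 → none → 0
5 → none → 0
9 → 7 → 1
7 → none → 0
13 → 10 → 1
10 → none → 0
16 → none → 0
27 → none → 0
Sum: 0 + 0 + 1 + 0 + 1 + 0 + 0 + 0 = 2

Out-of-order pairs: 2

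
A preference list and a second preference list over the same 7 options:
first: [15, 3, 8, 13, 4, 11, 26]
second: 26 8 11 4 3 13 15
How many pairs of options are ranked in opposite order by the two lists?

17

Assign each item its position (1..7) in the first ordering, then rewrite the second ordering as that position sequence:
positions: 15→1, 3→2, 8→3, 13→4, 4→5, 11→6, 26→7
second ordering as positions: [7, 3, 6, 5, 2, 4, 1]
Discordant pairs = inversions in this position sequence.
7: 3, 6, 5, 2, 4, 1 → 6
3: 2, 1 → 2
6: 5, 2, 4, 1 → 4
5: 2, 4, 1 → 3
2: 1 → 1
4: 1 → 1
1: 0
Total: 6 + 2 + 4 + 3 + 1 + 1 + 0 = 17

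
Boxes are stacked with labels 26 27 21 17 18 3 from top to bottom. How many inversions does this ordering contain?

Element-by-element contributions:
26 → 21, 17, 18, 3 → 4
27 → 21, 17, 18, 3 → 4
21 → 17, 18, 3 → 3
17 → 3 → 1
18 → 3 → 1
3 → none → 0
Sum: 4 + 4 + 3 + 1 + 1 + 0 = 13

13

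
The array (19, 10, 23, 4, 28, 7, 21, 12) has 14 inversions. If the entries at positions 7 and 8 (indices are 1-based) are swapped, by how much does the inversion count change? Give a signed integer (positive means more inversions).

Positions 7 and 8 hold 21 and 12; after swapping, the array is [19, 10, 23, 4, 28, 7, 12, 21].
For each element, count later entries that are smaller:
19 → 10, 4, 7, 12 → 4
10 → 4, 7 → 2
23 → 4, 7, 12, 21 → 4
4 → none → 0
28 → 7, 12, 21 → 3
7 → none → 0
12 → none → 0
21 → none → 0
Sum: 4 + 2 + 4 + 0 + 3 + 0 + 0 + 0 = 13
Change: 13 − 14 = -1

-1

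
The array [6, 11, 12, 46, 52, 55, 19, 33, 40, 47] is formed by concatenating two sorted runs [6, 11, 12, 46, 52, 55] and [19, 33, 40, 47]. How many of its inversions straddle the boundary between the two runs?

Cross-inversions: 11

Count, for every r in R, how many entries of L exceed r:
r = 19: 46, 52, 55 → 3
r = 33: 46, 52, 55 → 3
r = 40: 46, 52, 55 → 3
r = 47: 52, 55 → 2
Cross-inversions: 3 + 3 + 3 + 2 = 11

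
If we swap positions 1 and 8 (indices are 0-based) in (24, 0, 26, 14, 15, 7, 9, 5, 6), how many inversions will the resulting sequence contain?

28 inversions

Positions 1 and 8 hold 0 and 6; after swapping, the array is [24, 6, 26, 14, 15, 7, 9, 5, 0].
Element-by-element contributions:
24 → 6, 14, 15, 7, 9, 5, 0 → 7
6 → 5, 0 → 2
26 → 14, 15, 7, 9, 5, 0 → 6
14 → 7, 9, 5, 0 → 4
15 → 7, 9, 5, 0 → 4
7 → 5, 0 → 2
9 → 5, 0 → 2
5 → 0 → 1
0 → none → 0
Sum: 7 + 2 + 6 + 4 + 4 + 2 + 2 + 1 + 0 = 28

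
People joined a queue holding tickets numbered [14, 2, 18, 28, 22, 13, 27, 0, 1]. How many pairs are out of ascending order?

21 inversions

Element-by-element contributions:
14 → 2, 13, 0, 1 → 4
2 → 0, 1 → 2
18 → 13, 0, 1 → 3
28 → 22, 13, 27, 0, 1 → 5
22 → 13, 0, 1 → 3
13 → 0, 1 → 2
27 → 0, 1 → 2
0 → none → 0
1 → none → 0
Sum: 4 + 2 + 3 + 5 + 3 + 2 + 2 + 0 + 0 = 21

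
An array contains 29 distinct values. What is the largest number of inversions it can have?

There are 406 inversions.

The maximum occurs when the array is in strictly decreasing order: every one of the C(29, 2) pairs is inverted.
C(29, 2) = 29·28/2 = 406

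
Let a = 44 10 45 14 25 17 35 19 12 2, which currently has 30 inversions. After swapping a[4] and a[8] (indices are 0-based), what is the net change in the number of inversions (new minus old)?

Positions 4 and 8 hold 25 and 12; after swapping, the array is [44, 10, 45, 14, 12, 17, 35, 19, 25, 2].
Count, for each position, how many later elements it exceeds:
44: 8
10: 1
45: 7
14: 2
12: 1
17: 1
35: 3
19: 1
25: 1
2: 0
Sum: 8 + 1 + 7 + 2 + 1 + 1 + 3 + 1 + 1 + 0 = 25
Change: 25 − 30 = -5

-5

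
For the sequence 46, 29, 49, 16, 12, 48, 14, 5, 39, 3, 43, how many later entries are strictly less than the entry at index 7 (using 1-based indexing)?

2 such elements

The element at index 7 is 14.
Elements after it: 5, 39, 3, 43
Those smaller than 14: 5, 3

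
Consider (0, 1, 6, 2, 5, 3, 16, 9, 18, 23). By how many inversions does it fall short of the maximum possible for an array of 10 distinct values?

40 inversions short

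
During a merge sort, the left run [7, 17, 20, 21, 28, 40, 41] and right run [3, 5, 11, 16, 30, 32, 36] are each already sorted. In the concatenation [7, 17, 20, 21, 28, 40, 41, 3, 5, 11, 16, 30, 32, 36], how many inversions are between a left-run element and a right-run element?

32

For each element r of the right run, count left-run elements greater than r:
r = 3: 7, 17, 20, 21, 28, 40, 41 → 7
r = 5: 7, 17, 20, 21, 28, 40, 41 → 7
r = 11: 17, 20, 21, 28, 40, 41 → 6
r = 16: 17, 20, 21, 28, 40, 41 → 6
r = 30: 40, 41 → 2
r = 32: 40, 41 → 2
r = 36: 40, 41 → 2
Cross-inversions: 7 + 7 + 6 + 6 + 2 + 2 + 2 = 32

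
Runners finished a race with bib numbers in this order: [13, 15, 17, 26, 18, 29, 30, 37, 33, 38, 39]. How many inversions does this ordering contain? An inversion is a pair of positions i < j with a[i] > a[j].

For each element, count later entries that are smaller:
13: 0
15: 0
17: 0
26: 1
18: 0
29: 0
30: 0
37: 1
33: 0
38: 0
39: 0
Sum: 0 + 0 + 0 + 1 + 0 + 0 + 0 + 1 + 0 + 0 + 0 = 2

2 inversions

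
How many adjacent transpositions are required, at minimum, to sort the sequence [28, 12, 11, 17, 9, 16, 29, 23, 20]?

15 swaps

The minimum number of adjacent swaps to sort an array equals its inversion count, since every such swap removes exactly one inversion.
Count inversions — for each element, later elements that are smaller:
28: 12, 11, 17, 9, 16, 23, 20 → 7
12: 11, 9 → 2
11: 9 → 1
17: 9, 16 → 2
9: none → 0
16: none → 0
29: 23, 20 → 2
23: 20 → 1
20: none → 0
Total inversions: 7 + 2 + 1 + 2 + 0 + 0 + 2 + 1 + 0 = 15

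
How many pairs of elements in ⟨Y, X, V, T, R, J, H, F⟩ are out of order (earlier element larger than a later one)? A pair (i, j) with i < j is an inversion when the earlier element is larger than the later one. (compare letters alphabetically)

28

Count, for each position, how many later elements it exceeds:
Y → X, V, T, R, J, H, F → 7
X → V, T, R, J, H, F → 6
V → T, R, J, H, F → 5
T → R, J, H, F → 4
R → J, H, F → 3
J → H, F → 2
H → F → 1
F → none → 0
Sum: 7 + 6 + 5 + 4 + 3 + 2 + 1 + 0 = 28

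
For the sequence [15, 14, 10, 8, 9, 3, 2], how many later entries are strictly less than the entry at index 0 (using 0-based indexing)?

The element at index 0 is 15.
Elements after it: 14, 10, 8, 9, 3, 2
Those smaller than 15: 14, 10, 8, 9, 3, 2

6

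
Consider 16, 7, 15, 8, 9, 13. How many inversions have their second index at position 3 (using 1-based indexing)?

1 such element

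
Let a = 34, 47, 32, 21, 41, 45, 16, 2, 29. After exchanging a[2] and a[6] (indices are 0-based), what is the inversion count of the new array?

Inversions: 22

Positions 2 and 6 hold 32 and 16; after swapping, the array is [34, 47, 16, 21, 41, 45, 32, 2, 29].
For each element, count later entries that are smaller:
34 → 16, 21, 32, 2, 29 → 5
47 → 16, 21, 41, 45, 32, 2, 29 → 7
16 → 2 → 1
21 → 2 → 1
41 → 32, 2, 29 → 3
45 → 32, 2, 29 → 3
32 → 2, 29 → 2
2 → none → 0
29 → none → 0
Sum: 5 + 7 + 1 + 1 + 3 + 3 + 2 + 0 + 0 = 22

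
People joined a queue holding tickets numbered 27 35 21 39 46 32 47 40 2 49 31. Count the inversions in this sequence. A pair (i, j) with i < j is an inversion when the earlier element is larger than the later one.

Out-of-order pairs: 22

Sweep left to right; for each value list the smaller values that follow it:
27 → 21, 2 → 2
35 → 21, 32, 2, 31 → 4
21 → 2 → 1
39 → 32, 2, 31 → 3
46 → 32, 40, 2, 31 → 4
32 → 2, 31 → 2
47 → 40, 2, 31 → 3
40 → 2, 31 → 2
2 → none → 0
49 → 31 → 1
31 → none → 0
Sum: 2 + 4 + 1 + 3 + 4 + 2 + 3 + 2 + 0 + 1 + 0 = 22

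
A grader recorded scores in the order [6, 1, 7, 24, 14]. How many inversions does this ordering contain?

There are 2 out-of-order pairs.

Sweep left to right; for each value list the smaller values that follow it:
6 → 1 → 1
1 → none → 0
7 → none → 0
24 → 14 → 1
14 → none → 0
Sum: 1 + 0 + 0 + 1 + 0 = 2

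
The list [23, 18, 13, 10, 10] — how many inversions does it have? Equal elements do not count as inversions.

9

Listing every pair i<j with a[i]>a[j] (using 0-based positions):
(0,1): 23 > 18
(0,2): 23 > 13
(0,3): 23 > 10
(0,4): 23 > 10
(1,2): 18 > 13
(1,3): 18 > 10
(1,4): 18 > 10
(2,3): 13 > 10
(2,4): 13 > 10
That's 9 pairs.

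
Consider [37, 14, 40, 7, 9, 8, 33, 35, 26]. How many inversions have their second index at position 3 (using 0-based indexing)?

The element at index 3 is 7.
Elements before it: 37, 14, 40
Those larger than 7: 37, 14, 40

3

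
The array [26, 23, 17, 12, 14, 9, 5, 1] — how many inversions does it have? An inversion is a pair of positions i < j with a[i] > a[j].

27

Element-by-element contributions:
26: 7
23: 6
17: 5
12: 3
14: 3
9: 2
5: 1
1: 0
Sum: 7 + 6 + 5 + 3 + 3 + 2 + 1 + 0 = 27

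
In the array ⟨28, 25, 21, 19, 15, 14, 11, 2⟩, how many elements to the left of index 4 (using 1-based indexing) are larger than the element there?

The element at index 4 is 19.
Elements before it: 28, 25, 21
Those larger than 19: 28, 25, 21

3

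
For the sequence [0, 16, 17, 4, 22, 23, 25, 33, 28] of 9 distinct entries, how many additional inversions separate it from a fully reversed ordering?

33 inversions short

Maximum inversions for 9 distinct elements is C(9, 2) = 9·8/2 = 36.
Current inversions — for each element, count later smaller elements:
0: 0
16: 1
17: 1
4: 0
22: 0
23: 0
25: 0
33: 1
28: 0
Current total: 0 + 1 + 1 + 0 + 0 + 0 + 0 + 1 + 0 = 3
Shortfall: 36 − 3 = 33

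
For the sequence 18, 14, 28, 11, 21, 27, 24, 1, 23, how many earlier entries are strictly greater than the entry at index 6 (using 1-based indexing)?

1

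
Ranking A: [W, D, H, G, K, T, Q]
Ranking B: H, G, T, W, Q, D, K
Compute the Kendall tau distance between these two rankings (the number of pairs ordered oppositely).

9 discordant pairs

Assign each item its position (1..7) in the first ordering, then rewrite the second ordering as that position sequence:
positions: W→1, D→2, H→3, G→4, K→5, T→6, Q→7
second ordering as positions: [3, 4, 6, 1, 7, 2, 5]
Discordant pairs = inversions in this position sequence.
3: 1, 2 → 2
4: 1, 2 → 2
6: 1, 2, 5 → 3
1: 0
7: 2, 5 → 2
2: 0
5: 0
Total: 2 + 2 + 3 + 0 + 2 + 0 + 0 = 9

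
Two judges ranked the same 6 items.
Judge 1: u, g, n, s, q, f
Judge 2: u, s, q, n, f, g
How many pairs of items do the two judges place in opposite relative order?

6 discordant pairs

Assign each item its position (1..6) in the first ordering, then rewrite the second ordering as that position sequence:
positions: u→1, g→2, n→3, s→4, q→5, f→6
second ordering as positions: [1, 4, 5, 3, 6, 2]
Discordant pairs = inversions in this position sequence.
1: 0
4: 3, 2 → 2
5: 3, 2 → 2
3: 2 → 1
6: 2 → 1
2: 0
Total: 0 + 2 + 2 + 1 + 1 + 0 = 6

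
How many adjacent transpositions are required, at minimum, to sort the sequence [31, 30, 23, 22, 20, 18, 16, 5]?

28

The minimum number of adjacent swaps to sort an array equals its inversion count, since every such swap removes exactly one inversion.
Count inversions — for each element, later elements that are smaller:
31: 30, 23, 22, 20, 18, 16, 5 → 7
30: 23, 22, 20, 18, 16, 5 → 6
23: 22, 20, 18, 16, 5 → 5
22: 20, 18, 16, 5 → 4
20: 18, 16, 5 → 3
18: 16, 5 → 2
16: 5 → 1
5: none → 0
Total inversions: 7 + 6 + 5 + 4 + 3 + 2 + 1 + 0 = 28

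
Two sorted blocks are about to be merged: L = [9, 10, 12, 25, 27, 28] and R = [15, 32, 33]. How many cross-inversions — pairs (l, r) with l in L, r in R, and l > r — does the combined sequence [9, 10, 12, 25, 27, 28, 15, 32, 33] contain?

Count, for every r in R, how many entries of L exceed r:
r = 15: 25, 27, 28 → 3
r = 32: none → 0
r = 33: none → 0
Cross-inversions: 3 + 0 + 0 = 3

3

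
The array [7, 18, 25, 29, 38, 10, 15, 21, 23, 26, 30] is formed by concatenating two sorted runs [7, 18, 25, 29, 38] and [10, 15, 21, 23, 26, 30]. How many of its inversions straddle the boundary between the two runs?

There are 17 split inversions.

For each element r of the right run, count left-run elements greater than r:
r = 10: 18, 25, 29, 38 → 4
r = 15: 18, 25, 29, 38 → 4
r = 21: 25, 29, 38 → 3
r = 23: 25, 29, 38 → 3
r = 26: 29, 38 → 2
r = 30: 38 → 1
Cross-inversions: 4 + 4 + 3 + 3 + 2 + 1 = 17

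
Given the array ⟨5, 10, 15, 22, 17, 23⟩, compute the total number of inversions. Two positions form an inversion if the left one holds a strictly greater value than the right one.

Listing every pair i<j with a[i]>a[j] (using 0-based positions):
(3,4): 22 > 17
That's 1 pair.

1 inversion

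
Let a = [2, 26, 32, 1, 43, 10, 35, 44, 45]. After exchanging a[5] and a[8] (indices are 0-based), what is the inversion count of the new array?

There are 12 inversions.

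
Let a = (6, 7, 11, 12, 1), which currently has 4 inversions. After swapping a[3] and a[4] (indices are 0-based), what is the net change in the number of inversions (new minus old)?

-1

Positions 3 and 4 hold 12 and 1; after swapping, the array is [6, 7, 11, 1, 12].
Sweep left to right; for each value list the smaller values that follow it:
6 → 1 → 1
7 → 1 → 1
11 → 1 → 1
1 → none → 0
12 → none → 0
Sum: 1 + 1 + 1 + 0 + 0 = 3
Change: 3 − 4 = -1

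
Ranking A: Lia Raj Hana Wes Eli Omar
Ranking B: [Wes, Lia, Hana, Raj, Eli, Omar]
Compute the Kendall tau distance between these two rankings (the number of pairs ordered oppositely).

4 discordant pairs

Assign each item its position (1..6) in the first ordering, then rewrite the second ordering as that position sequence:
positions: Lia→1, Raj→2, Hana→3, Wes→4, Eli→5, Omar→6
second ordering as positions: [4, 1, 3, 2, 5, 6]
Discordant pairs = inversions in this position sequence.
4: 1, 3, 2 → 3
1: 0
3: 2 → 1
2: 0
5: 0
6: 0
Total: 3 + 0 + 1 + 0 + 0 + 0 = 4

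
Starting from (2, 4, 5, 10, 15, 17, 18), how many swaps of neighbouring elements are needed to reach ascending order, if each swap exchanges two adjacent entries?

Minimum adjacent swaps = number of inversions (each swap of adjacent out-of-order elements removes one inversion and no swap can remove more).
Count inversions — for each element, later elements that are smaller:
2: none → 0
4: none → 0
5: none → 0
10: none → 0
15: none → 0
17: none → 0
18: none → 0
Total inversions: 0 + 0 + 0 + 0 + 0 + 0 + 0 = 0

Swaps: 0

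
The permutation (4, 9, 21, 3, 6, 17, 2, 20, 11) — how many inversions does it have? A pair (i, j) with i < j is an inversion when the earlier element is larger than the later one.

16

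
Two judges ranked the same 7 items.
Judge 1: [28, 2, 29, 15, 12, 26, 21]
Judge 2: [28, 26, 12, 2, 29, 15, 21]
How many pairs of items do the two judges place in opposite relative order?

Assign each item its position (1..7) in the first ordering, then rewrite the second ordering as that position sequence:
positions: 28→1, 2→2, 29→3, 15→4, 12→5, 26→6, 21→7
second ordering as positions: [1, 6, 5, 2, 3, 4, 7]
Discordant pairs = inversions in this position sequence.
1: 0
6: 5, 2, 3, 4 → 4
5: 2, 3, 4 → 3
2: 0
3: 0
4: 0
7: 0
Total: 0 + 4 + 3 + 0 + 0 + 0 + 0 = 7

There are 7 discordant pairs.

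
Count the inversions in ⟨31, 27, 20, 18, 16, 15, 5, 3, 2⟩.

Element-by-element contributions:
31: 8
27: 7
20: 6
18: 5
16: 4
15: 3
5: 2
3: 1
2: 0
Sum: 8 + 7 + 6 + 5 + 4 + 3 + 2 + 1 + 0 = 36

36 out-of-order pairs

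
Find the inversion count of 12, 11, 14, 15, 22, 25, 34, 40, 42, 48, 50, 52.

1 out-of-order pair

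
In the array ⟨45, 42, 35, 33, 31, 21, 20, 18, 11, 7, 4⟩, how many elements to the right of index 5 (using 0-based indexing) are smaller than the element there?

The element at index 5 is 21.
Elements after it: 20, 18, 11, 7, 4
Those smaller than 21: 20, 18, 11, 7, 4

5 such elements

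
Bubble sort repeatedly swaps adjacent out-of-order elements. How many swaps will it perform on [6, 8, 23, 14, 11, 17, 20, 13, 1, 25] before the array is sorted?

The minimum number of adjacent swaps to sort an array equals its inversion count, since every such swap removes exactly one inversion.
Count inversions — for each element, later elements that are smaller:
6: 1 → 1
8: 1 → 1
23: 14, 11, 17, 20, 13, 1 → 6
14: 11, 13, 1 → 3
11: 1 → 1
17: 13, 1 → 2
20: 13, 1 → 2
13: 1 → 1
1: none → 0
25: none → 0
Total inversions: 1 + 1 + 6 + 3 + 1 + 2 + 2 + 1 + 0 + 0 = 17

17 adjacent swaps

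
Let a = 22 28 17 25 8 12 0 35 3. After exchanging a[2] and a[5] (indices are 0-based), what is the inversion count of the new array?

23

Positions 2 and 5 hold 17 and 12; after swapping, the array is [22, 28, 12, 25, 8, 17, 0, 35, 3].
Element-by-element contributions:
22: 5
28: 6
12: 3
25: 4
8: 2
17: 2
0: 0
35: 1
3: 0
Sum: 5 + 6 + 3 + 4 + 2 + 2 + 0 + 1 + 0 = 23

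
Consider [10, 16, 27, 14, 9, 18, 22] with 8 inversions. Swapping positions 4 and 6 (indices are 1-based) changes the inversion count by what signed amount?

Positions 4 and 6 hold 14 and 18; after swapping, the array is [10, 16, 27, 18, 9, 14, 22].
Element-by-element contributions:
10: 1
16: 2
27: 4
18: 2
9: 0
14: 0
22: 0
Sum: 1 + 2 + 4 + 2 + 0 + 0 + 0 = 9
Change: 9 − 8 = +1

+1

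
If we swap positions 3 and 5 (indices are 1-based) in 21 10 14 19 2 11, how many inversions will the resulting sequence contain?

Positions 3 and 5 hold 14 and 2; after swapping, the array is [21, 10, 2, 19, 14, 11].
For each element, count later entries that are smaller:
21 → 10, 2, 19, 14, 11 → 5
10 → 2 → 1
2 → none → 0
19 → 14, 11 → 2
14 → 11 → 1
11 → none → 0
Sum: 5 + 1 + 0 + 2 + 1 + 0 = 9

9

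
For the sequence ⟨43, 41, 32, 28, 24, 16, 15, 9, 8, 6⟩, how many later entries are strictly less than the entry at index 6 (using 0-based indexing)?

3 such elements

The element at index 6 is 15.
Elements after it: 9, 8, 6
Those smaller than 15: 9, 8, 6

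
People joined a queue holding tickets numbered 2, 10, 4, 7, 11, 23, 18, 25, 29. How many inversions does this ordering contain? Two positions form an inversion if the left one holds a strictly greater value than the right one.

3 out-of-order pairs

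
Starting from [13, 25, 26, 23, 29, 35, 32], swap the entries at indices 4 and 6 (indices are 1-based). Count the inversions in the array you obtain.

There are 6 inversions.

Positions 4 and 6 hold 23 and 35; after swapping, the array is [13, 25, 26, 35, 29, 23, 32].
Sweep left to right; for each value list the smaller values that follow it:
13 → none → 0
25 → 23 → 1
26 → 23 → 1
35 → 29, 23, 32 → 3
29 → 23 → 1
23 → none → 0
32 → none → 0
Sum: 0 + 1 + 1 + 3 + 1 + 0 + 0 = 6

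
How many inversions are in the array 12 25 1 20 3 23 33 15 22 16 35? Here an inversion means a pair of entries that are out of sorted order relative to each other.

Inversions: 19

Sweep left to right; for each value list the smaller values that follow it:
12 → 1, 3 → 2
25 → 1, 20, 3, 23, 15, 22, 16 → 7
1 → none → 0
20 → 3, 15, 16 → 3
3 → none → 0
23 → 15, 22, 16 → 3
33 → 15, 22, 16 → 3
15 → none → 0
22 → 16 → 1
16 → none → 0
35 → none → 0
Sum: 2 + 7 + 0 + 3 + 0 + 3 + 3 + 0 + 1 + 0 + 0 = 19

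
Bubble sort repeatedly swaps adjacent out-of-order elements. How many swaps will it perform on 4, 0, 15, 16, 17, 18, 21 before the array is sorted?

Swaps: 1

Minimum adjacent swaps = number of inversions (each swap of adjacent out-of-order elements removes one inversion and no swap can remove more).
Count inversions — for each element, later elements that are smaller:
4: 0 → 1
0: none → 0
15: none → 0
16: none → 0
17: none → 0
18: none → 0
21: none → 0
Total inversions: 1 + 0 + 0 + 0 + 0 + 0 + 0 = 1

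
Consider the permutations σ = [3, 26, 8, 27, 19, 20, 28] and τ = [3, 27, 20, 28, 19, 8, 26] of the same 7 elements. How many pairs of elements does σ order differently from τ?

Discordant pairs: 11

Assign each item its position (1..7) in the first ordering, then rewrite the second ordering as that position sequence:
positions: 3→1, 26→2, 8→3, 27→4, 19→5, 20→6, 28→7
second ordering as positions: [1, 4, 6, 7, 5, 3, 2]
Discordant pairs = inversions in this position sequence.
1: 0
4: 3, 2 → 2
6: 5, 3, 2 → 3
7: 5, 3, 2 → 3
5: 3, 2 → 2
3: 2 → 1
2: 0
Total: 0 + 2 + 3 + 3 + 2 + 1 + 0 = 11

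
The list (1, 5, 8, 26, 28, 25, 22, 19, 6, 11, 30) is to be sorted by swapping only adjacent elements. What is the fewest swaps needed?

Adjacent swaps: 20

Each adjacent swap fixes exactly one inversion, so the minimum swap count equals the number of inversions.
Count inversions — for each element, later elements that are smaller:
1: none → 0
5: none → 0
8: 6 → 1
26: 25, 22, 19, 6, 11 → 5
28: 25, 22, 19, 6, 11 → 5
25: 22, 19, 6, 11 → 4
22: 19, 6, 11 → 3
19: 6, 11 → 2
6: none → 0
11: none → 0
30: none → 0
Total inversions: 0 + 0 + 1 + 5 + 5 + 4 + 3 + 2 + 0 + 0 + 0 = 20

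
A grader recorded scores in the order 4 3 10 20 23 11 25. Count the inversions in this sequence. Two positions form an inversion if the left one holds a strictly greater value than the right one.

Element-by-element contributions:
4: 1
3: 0
10: 0
20: 1
23: 1
11: 0
25: 0
Sum: 1 + 0 + 0 + 1 + 1 + 0 + 0 = 3

3 inversions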